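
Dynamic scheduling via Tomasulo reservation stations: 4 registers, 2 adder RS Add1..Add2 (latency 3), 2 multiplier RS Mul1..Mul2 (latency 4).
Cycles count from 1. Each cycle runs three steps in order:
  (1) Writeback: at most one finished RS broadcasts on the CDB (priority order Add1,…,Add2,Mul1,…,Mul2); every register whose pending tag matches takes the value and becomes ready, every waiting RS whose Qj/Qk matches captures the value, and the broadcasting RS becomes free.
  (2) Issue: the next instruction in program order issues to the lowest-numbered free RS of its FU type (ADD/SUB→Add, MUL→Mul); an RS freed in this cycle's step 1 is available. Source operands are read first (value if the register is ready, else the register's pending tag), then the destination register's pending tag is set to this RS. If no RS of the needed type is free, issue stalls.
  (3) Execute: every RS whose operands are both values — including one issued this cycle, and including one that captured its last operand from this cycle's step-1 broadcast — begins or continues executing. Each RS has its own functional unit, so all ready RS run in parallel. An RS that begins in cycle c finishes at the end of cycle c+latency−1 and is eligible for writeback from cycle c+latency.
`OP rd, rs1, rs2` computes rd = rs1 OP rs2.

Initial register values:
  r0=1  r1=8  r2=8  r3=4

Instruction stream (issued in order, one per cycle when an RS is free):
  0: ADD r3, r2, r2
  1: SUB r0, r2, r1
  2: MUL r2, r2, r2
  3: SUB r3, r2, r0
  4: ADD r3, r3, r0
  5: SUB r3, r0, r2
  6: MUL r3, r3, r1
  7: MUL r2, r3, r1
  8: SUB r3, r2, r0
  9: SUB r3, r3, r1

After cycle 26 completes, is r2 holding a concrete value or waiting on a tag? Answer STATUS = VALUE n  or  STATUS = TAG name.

c1: issue ADD r3<-Add1 | r0:1,r1:8,r2:8,r3:Add1
c2: issue SUB r0<-Add2 | r0:Add2,r1:8,r2:8,r3:Add1
c3: issue MUL r2<-Mul1 | r0:Add2,r1:8,r2:Mul1,r3:Add1
c4: CDB Add1=16; issue SUB r3<-Add1 | r0:Add2,r1:8,r2:Mul1,r3:Add1
c5: CDB Add2=0; issue ADD r3<-Add2 | r0:0,r1:8,r2:Mul1,r3:Add2
c6: stall | r0:0,r1:8,r2:Mul1,r3:Add2
c7: CDB Mul1=64; stall | r0:0,r1:8,r2:64,r3:Add2
c8: stall | r0:0,r1:8,r2:64,r3:Add2
c9: stall | r0:0,r1:8,r2:64,r3:Add2
c10: CDB Add1=64; issue SUB r3<-Add1 | r0:0,r1:8,r2:64,r3:Add1
c11: issue MUL r3<-Mul1 | r0:0,r1:8,r2:64,r3:Mul1
c12: issue MUL r2<-Mul2 | r0:0,r1:8,r2:Mul2,r3:Mul1
c13: CDB Add1=-64; issue SUB r3<-Add1 | r0:0,r1:8,r2:Mul2,r3:Add1
c14: CDB Add2=64; issue SUB r3<-Add2 | r0:0,r1:8,r2:Mul2,r3:Add2
c15: - | r0:0,r1:8,r2:Mul2,r3:Add2
c16: - | r0:0,r1:8,r2:Mul2,r3:Add2
c17: CDB Mul1=-512 | r0:0,r1:8,r2:Mul2,r3:Add2
c18: - | r0:0,r1:8,r2:Mul2,r3:Add2
c19: - | r0:0,r1:8,r2:Mul2,r3:Add2
c20: - | r0:0,r1:8,r2:Mul2,r3:Add2
c21: CDB Mul2=-4096 | r0:0,r1:8,r2:-4096,r3:Add2
c22: - | r0:0,r1:8,r2:-4096,r3:Add2
c23: - | r0:0,r1:8,r2:-4096,r3:Add2
c24: CDB Add1=-4096 | r0:0,r1:8,r2:-4096,r3:Add2
c25: - | r0:0,r1:8,r2:-4096,r3:Add2
c26: - | r0:0,r1:8,r2:-4096,r3:Add2

STATUS = VALUE -4096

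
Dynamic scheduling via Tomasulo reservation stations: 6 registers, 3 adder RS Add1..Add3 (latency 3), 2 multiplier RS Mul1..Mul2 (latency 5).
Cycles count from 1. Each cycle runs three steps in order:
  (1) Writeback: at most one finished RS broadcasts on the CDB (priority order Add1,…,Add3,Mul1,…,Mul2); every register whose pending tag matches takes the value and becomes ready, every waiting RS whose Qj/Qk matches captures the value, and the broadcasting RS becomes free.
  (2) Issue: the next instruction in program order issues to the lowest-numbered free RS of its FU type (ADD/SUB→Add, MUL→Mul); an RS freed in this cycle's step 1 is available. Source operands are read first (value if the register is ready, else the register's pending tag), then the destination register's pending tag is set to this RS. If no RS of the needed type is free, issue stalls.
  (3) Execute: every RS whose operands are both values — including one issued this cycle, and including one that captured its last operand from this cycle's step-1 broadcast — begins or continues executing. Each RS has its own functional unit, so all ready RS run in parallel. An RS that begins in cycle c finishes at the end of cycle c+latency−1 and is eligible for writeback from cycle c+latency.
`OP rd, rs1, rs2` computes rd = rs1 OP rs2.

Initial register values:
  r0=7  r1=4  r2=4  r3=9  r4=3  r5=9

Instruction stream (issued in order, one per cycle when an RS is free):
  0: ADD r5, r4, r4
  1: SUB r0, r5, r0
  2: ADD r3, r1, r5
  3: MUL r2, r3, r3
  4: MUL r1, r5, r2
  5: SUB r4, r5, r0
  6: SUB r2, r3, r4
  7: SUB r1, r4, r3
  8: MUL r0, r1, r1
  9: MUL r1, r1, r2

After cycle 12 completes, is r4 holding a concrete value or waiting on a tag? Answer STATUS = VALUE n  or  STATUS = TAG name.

cycle 1: issue ADD r5<-Add1 // r0:7,r1:4,r2:4,r3:9,r4:3,r5:Add1
cycle 2: issue SUB r0<-Add2 // r0:Add2,r1:4,r2:4,r3:9,r4:3,r5:Add1
cycle 3: issue ADD r3<-Add3 // r0:Add2,r1:4,r2:4,r3:Add3,r4:3,r5:Add1
cycle 4: CDB Add1=6; issue MUL r2<-Mul1 // r0:Add2,r1:4,r2:Mul1,r3:Add3,r4:3,r5:6
cycle 5: issue MUL r1<-Mul2 // r0:Add2,r1:Mul2,r2:Mul1,r3:Add3,r4:3,r5:6
cycle 6: issue SUB r4<-Add1 // r0:Add2,r1:Mul2,r2:Mul1,r3:Add3,r4:Add1,r5:6
cycle 7: CDB Add2=-1; issue SUB r2<-Add2 // r0:-1,r1:Mul2,r2:Add2,r3:Add3,r4:Add1,r5:6
cycle 8: CDB Add3=10; issue SUB r1<-Add3 // r0:-1,r1:Add3,r2:Add2,r3:10,r4:Add1,r5:6
cycle 9: stall // r0:-1,r1:Add3,r2:Add2,r3:10,r4:Add1,r5:6
cycle 10: CDB Add1=7; stall // r0:-1,r1:Add3,r2:Add2,r3:10,r4:7,r5:6
cycle 11: stall // r0:-1,r1:Add3,r2:Add2,r3:10,r4:7,r5:6
cycle 12: stall // r0:-1,r1:Add3,r2:Add2,r3:10,r4:7,r5:6

STATUS = VALUE 7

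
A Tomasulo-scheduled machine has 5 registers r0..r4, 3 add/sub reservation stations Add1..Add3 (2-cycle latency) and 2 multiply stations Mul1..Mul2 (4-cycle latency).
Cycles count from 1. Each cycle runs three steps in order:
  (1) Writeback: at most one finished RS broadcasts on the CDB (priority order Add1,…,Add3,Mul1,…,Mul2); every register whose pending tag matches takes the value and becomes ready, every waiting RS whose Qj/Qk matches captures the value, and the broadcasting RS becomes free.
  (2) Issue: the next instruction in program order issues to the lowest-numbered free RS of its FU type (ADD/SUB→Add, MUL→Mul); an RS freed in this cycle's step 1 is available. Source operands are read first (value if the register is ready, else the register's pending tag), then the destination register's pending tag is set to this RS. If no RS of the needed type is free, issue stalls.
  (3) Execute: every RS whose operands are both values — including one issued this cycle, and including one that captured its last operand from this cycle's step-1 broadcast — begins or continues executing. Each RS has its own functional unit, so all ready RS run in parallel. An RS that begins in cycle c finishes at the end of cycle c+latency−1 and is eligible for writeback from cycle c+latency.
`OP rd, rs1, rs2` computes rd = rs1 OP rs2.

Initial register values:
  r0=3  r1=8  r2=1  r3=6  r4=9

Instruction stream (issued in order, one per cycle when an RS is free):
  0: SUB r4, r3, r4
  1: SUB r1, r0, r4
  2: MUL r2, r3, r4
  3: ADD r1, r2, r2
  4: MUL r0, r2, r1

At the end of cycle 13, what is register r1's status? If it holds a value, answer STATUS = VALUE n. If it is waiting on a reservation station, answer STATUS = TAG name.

c1: issue SUB r4<-Add1 | r0:3,r1:8,r2:1,r3:6,r4:Add1
c2: issue SUB r1<-Add2 | r0:3,r1:Add2,r2:1,r3:6,r4:Add1
c3: CDB Add1=-3; issue MUL r2<-Mul1 | r0:3,r1:Add2,r2:Mul1,r3:6,r4:-3
c4: issue ADD r1<-Add1 | r0:3,r1:Add1,r2:Mul1,r3:6,r4:-3
c5: CDB Add2=6; issue MUL r0<-Mul2 | r0:Mul2,r1:Add1,r2:Mul1,r3:6,r4:-3
c6: - | r0:Mul2,r1:Add1,r2:Mul1,r3:6,r4:-3
c7: CDB Mul1=-18 | r0:Mul2,r1:Add1,r2:-18,r3:6,r4:-3
c8: - | r0:Mul2,r1:Add1,r2:-18,r3:6,r4:-3
c9: CDB Add1=-36 | r0:Mul2,r1:-36,r2:-18,r3:6,r4:-3
c10: - | r0:Mul2,r1:-36,r2:-18,r3:6,r4:-3
c11: - | r0:Mul2,r1:-36,r2:-18,r3:6,r4:-3
c12: - | r0:Mul2,r1:-36,r2:-18,r3:6,r4:-3
c13: CDB Mul2=648 | r0:648,r1:-36,r2:-18,r3:6,r4:-3

STATUS = VALUE -36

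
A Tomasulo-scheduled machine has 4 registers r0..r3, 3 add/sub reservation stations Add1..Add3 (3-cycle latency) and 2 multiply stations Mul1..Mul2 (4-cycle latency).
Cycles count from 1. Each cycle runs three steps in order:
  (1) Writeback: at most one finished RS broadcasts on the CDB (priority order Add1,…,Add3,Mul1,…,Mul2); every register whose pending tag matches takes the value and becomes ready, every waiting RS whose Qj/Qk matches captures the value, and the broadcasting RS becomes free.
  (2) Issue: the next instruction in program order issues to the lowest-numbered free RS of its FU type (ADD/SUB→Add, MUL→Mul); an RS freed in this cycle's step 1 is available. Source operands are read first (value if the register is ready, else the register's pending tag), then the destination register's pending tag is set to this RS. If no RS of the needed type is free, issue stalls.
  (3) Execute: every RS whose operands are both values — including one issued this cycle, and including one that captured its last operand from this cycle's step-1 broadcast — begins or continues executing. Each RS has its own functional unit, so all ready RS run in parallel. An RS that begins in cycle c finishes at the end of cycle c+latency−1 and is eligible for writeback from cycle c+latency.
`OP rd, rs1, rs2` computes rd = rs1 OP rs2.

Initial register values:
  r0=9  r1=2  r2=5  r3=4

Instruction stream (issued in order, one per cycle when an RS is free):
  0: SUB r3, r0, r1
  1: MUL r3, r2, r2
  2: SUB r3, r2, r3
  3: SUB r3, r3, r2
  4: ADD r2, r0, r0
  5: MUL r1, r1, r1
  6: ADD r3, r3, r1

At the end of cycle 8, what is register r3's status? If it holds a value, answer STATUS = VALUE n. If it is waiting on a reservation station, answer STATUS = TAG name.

STATUS = TAG Add3

c1: issue SUB r3<-Add1 | r0:9,r1:2,r2:5,r3:Add1
c2: issue MUL r3<-Mul1 | r0:9,r1:2,r2:5,r3:Mul1
c3: issue SUB r3<-Add2 | r0:9,r1:2,r2:5,r3:Add2
c4: CDB Add1=7; issue SUB r3<-Add1 | r0:9,r1:2,r2:5,r3:Add1
c5: issue ADD r2<-Add3 | r0:9,r1:2,r2:Add3,r3:Add1
c6: CDB Mul1=25; issue MUL r1<-Mul1 | r0:9,r1:Mul1,r2:Add3,r3:Add1
c7: stall | r0:9,r1:Mul1,r2:Add3,r3:Add1
c8: CDB Add3=18; issue ADD r3<-Add3 | r0:9,r1:Mul1,r2:18,r3:Add3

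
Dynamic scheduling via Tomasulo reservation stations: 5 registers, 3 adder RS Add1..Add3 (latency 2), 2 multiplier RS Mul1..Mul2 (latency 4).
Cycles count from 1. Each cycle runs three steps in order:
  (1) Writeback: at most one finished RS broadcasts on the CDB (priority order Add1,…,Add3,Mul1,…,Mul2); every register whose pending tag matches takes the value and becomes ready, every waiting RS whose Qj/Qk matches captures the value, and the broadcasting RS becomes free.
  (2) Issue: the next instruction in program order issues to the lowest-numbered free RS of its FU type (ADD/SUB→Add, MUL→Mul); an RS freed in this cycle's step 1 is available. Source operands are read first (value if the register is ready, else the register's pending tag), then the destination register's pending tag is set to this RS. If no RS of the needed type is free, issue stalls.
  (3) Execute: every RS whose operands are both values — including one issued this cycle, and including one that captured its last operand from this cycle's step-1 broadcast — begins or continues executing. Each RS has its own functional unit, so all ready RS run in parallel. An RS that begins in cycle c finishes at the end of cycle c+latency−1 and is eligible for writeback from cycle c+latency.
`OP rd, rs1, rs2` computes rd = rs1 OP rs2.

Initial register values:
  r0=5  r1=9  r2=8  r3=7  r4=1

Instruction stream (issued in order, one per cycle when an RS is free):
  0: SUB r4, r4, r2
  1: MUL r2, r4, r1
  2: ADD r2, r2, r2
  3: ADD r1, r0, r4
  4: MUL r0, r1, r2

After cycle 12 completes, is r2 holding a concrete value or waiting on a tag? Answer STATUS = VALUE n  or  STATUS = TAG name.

STATUS = VALUE -126

  c1: issue SUB r4<-Add1  regs: r0:5,r1:9,r2:8,r3:7,r4:Add1
  c2: issue MUL r2<-Mul1  regs: r0:5,r1:9,r2:Mul1,r3:7,r4:Add1
  c3: CDB Add1=-7; issue ADD r2<-Add1  regs: r0:5,r1:9,r2:Add1,r3:7,r4:-7
  c4: issue ADD r1<-Add2  regs: r0:5,r1:Add2,r2:Add1,r3:7,r4:-7
  c5: issue MUL r0<-Mul2  regs: r0:Mul2,r1:Add2,r2:Add1,r3:7,r4:-7
  c6: CDB Add2=-2  regs: r0:Mul2,r1:-2,r2:Add1,r3:7,r4:-7
  c7: CDB Mul1=-63  regs: r0:Mul2,r1:-2,r2:Add1,r3:7,r4:-7
  c8: -  regs: r0:Mul2,r1:-2,r2:Add1,r3:7,r4:-7
  c9: CDB Add1=-126  regs: r0:Mul2,r1:-2,r2:-126,r3:7,r4:-7
  c10: -  regs: r0:Mul2,r1:-2,r2:-126,r3:7,r4:-7
  c11: -  regs: r0:Mul2,r1:-2,r2:-126,r3:7,r4:-7
  c12: -  regs: r0:Mul2,r1:-2,r2:-126,r3:7,r4:-7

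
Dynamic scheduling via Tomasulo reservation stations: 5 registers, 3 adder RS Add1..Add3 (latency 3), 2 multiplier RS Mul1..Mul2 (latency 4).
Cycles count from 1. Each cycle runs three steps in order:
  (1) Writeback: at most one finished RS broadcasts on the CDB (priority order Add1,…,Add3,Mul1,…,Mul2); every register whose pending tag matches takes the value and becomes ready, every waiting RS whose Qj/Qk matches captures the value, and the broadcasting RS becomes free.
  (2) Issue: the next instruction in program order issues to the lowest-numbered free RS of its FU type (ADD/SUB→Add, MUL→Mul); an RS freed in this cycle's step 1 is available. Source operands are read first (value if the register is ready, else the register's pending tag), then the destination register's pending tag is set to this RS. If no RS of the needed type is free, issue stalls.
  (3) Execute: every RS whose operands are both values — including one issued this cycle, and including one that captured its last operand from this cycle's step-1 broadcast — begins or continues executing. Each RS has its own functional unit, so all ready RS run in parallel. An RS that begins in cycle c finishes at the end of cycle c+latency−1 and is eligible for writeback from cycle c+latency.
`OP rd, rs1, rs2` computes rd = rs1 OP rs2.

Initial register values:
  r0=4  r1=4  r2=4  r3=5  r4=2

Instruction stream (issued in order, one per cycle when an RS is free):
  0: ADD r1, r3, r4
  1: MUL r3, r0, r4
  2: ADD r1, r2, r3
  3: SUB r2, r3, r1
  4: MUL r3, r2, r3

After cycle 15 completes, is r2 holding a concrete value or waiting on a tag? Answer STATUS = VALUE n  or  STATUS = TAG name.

STATUS = VALUE -4

cycle 1: issue ADD r1<-Add1 // r0:4,r1:Add1,r2:4,r3:5,r4:2
cycle 2: issue MUL r3<-Mul1 // r0:4,r1:Add1,r2:4,r3:Mul1,r4:2
cycle 3: issue ADD r1<-Add2 // r0:4,r1:Add2,r2:4,r3:Mul1,r4:2
cycle 4: CDB Add1=7; issue SUB r2<-Add1 // r0:4,r1:Add2,r2:Add1,r3:Mul1,r4:2
cycle 5: issue MUL r3<-Mul2 // r0:4,r1:Add2,r2:Add1,r3:Mul2,r4:2
cycle 6: CDB Mul1=8 // r0:4,r1:Add2,r2:Add1,r3:Mul2,r4:2
cycle 7: - // r0:4,r1:Add2,r2:Add1,r3:Mul2,r4:2
cycle 8: - // r0:4,r1:Add2,r2:Add1,r3:Mul2,r4:2
cycle 9: CDB Add2=12 // r0:4,r1:12,r2:Add1,r3:Mul2,r4:2
cycle 10: - // r0:4,r1:12,r2:Add1,r3:Mul2,r4:2
cycle 11: - // r0:4,r1:12,r2:Add1,r3:Mul2,r4:2
cycle 12: CDB Add1=-4 // r0:4,r1:12,r2:-4,r3:Mul2,r4:2
cycle 13: - // r0:4,r1:12,r2:-4,r3:Mul2,r4:2
cycle 14: - // r0:4,r1:12,r2:-4,r3:Mul2,r4:2
cycle 15: - // r0:4,r1:12,r2:-4,r3:Mul2,r4:2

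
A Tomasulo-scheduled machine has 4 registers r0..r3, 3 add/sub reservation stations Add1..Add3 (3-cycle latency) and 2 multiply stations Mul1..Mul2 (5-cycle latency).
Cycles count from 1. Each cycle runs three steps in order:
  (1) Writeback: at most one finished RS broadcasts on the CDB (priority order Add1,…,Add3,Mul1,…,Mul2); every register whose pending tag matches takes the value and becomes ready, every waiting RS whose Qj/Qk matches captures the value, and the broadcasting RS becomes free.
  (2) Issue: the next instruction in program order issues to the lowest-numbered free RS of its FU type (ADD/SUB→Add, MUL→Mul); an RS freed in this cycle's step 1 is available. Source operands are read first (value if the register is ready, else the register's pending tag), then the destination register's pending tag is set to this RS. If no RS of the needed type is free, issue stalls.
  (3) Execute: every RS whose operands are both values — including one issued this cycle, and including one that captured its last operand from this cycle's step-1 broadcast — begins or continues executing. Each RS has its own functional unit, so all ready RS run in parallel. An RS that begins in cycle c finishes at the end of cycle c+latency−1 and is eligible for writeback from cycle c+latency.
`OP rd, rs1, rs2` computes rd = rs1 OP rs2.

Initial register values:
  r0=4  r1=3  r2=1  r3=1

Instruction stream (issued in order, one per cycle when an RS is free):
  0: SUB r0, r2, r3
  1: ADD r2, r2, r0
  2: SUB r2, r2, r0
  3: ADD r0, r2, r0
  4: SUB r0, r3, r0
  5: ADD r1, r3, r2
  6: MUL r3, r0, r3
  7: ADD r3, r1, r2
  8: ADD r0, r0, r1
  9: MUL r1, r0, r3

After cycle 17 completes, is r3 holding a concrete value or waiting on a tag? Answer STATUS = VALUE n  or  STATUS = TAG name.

  c1: issue SUB r0<-Add1  regs: r0:Add1,r1:3,r2:1,r3:1
  c2: issue ADD r2<-Add2  regs: r0:Add1,r1:3,r2:Add2,r3:1
  c3: issue SUB r2<-Add3  regs: r0:Add1,r1:3,r2:Add3,r3:1
  c4: CDB Add1=0; issue ADD r0<-Add1  regs: r0:Add1,r1:3,r2:Add3,r3:1
  c5: stall  regs: r0:Add1,r1:3,r2:Add3,r3:1
  c6: stall  regs: r0:Add1,r1:3,r2:Add3,r3:1
  c7: CDB Add2=1; issue SUB r0<-Add2  regs: r0:Add2,r1:3,r2:Add3,r3:1
  c8: stall  regs: r0:Add2,r1:3,r2:Add3,r3:1
  c9: stall  regs: r0:Add2,r1:3,r2:Add3,r3:1
  c10: CDB Add3=1; issue ADD r1<-Add3  regs: r0:Add2,r1:Add3,r2:1,r3:1
  c11: issue MUL r3<-Mul1  regs: r0:Add2,r1:Add3,r2:1,r3:Mul1
  c12: stall  regs: r0:Add2,r1:Add3,r2:1,r3:Mul1
  c13: CDB Add1=1; issue ADD r3<-Add1  regs: r0:Add2,r1:Add3,r2:1,r3:Add1
  c14: CDB Add3=2; issue ADD r0<-Add3  regs: r0:Add3,r1:2,r2:1,r3:Add1
  c15: issue MUL r1<-Mul2  regs: r0:Add3,r1:Mul2,r2:1,r3:Add1
  c16: CDB Add2=0  regs: r0:Add3,r1:Mul2,r2:1,r3:Add1
  c17: CDB Add1=3  regs: r0:Add3,r1:Mul2,r2:1,r3:3

STATUS = VALUE 3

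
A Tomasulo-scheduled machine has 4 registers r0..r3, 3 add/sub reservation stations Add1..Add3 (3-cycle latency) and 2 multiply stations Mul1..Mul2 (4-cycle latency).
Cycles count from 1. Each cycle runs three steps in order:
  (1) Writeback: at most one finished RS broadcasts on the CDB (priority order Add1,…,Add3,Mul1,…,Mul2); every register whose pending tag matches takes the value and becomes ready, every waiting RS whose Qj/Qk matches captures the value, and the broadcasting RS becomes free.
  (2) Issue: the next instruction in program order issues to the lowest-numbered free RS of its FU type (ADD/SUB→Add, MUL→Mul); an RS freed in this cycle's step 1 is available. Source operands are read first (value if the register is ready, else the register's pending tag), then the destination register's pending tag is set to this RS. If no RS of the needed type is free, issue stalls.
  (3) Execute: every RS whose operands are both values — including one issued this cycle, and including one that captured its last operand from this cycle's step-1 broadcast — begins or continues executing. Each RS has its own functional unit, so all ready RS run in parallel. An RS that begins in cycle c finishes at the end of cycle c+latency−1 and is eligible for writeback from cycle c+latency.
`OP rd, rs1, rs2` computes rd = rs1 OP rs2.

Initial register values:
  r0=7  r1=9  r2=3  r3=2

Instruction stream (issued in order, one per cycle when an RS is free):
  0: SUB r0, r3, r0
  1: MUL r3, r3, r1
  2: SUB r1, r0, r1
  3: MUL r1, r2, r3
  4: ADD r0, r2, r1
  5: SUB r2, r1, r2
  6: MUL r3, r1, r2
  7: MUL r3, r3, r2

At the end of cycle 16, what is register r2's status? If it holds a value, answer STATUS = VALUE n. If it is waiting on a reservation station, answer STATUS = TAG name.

cycle 1: issue SUB r0<-Add1 // r0:Add1,r1:9,r2:3,r3:2
cycle 2: issue MUL r3<-Mul1 // r0:Add1,r1:9,r2:3,r3:Mul1
cycle 3: issue SUB r1<-Add2 // r0:Add1,r1:Add2,r2:3,r3:Mul1
cycle 4: CDB Add1=-5; issue MUL r1<-Mul2 // r0:-5,r1:Mul2,r2:3,r3:Mul1
cycle 5: issue ADD r0<-Add1 // r0:Add1,r1:Mul2,r2:3,r3:Mul1
cycle 6: CDB Mul1=18; issue SUB r2<-Add3 // r0:Add1,r1:Mul2,r2:Add3,r3:18
cycle 7: CDB Add2=-14; issue MUL r3<-Mul1 // r0:Add1,r1:Mul2,r2:Add3,r3:Mul1
cycle 8: stall // r0:Add1,r1:Mul2,r2:Add3,r3:Mul1
cycle 9: stall // r0:Add1,r1:Mul2,r2:Add3,r3:Mul1
cycle 10: CDB Mul2=54; issue MUL r3<-Mul2 // r0:Add1,r1:54,r2:Add3,r3:Mul2
cycle 11: - // r0:Add1,r1:54,r2:Add3,r3:Mul2
cycle 12: - // r0:Add1,r1:54,r2:Add3,r3:Mul2
cycle 13: CDB Add1=57 // r0:57,r1:54,r2:Add3,r3:Mul2
cycle 14: CDB Add3=51 // r0:57,r1:54,r2:51,r3:Mul2
cycle 15: - // r0:57,r1:54,r2:51,r3:Mul2
cycle 16: - // r0:57,r1:54,r2:51,r3:Mul2

STATUS = VALUE 51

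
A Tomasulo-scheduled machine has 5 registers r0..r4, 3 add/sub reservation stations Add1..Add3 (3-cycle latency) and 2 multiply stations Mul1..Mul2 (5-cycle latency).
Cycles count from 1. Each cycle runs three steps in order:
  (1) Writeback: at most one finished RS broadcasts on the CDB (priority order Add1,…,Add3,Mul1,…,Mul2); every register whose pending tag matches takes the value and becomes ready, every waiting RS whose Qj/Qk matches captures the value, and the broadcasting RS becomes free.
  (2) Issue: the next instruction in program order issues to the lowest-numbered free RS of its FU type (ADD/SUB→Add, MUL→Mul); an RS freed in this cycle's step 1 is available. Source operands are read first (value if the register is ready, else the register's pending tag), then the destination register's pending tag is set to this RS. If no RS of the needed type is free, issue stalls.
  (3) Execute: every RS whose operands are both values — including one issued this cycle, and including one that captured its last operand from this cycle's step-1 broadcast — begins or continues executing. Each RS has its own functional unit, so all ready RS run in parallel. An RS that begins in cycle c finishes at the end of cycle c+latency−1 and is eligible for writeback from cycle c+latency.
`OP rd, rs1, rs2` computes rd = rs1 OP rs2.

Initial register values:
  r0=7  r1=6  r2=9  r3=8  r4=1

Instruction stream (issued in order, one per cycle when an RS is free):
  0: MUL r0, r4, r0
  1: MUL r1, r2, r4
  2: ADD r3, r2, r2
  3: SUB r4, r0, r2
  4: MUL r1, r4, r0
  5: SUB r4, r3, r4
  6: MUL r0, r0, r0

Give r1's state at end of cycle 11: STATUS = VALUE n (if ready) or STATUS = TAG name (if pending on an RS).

STATUS = TAG Mul1

c1: issue MUL r0<-Mul1 | r0:Mul1,r1:6,r2:9,r3:8,r4:1
c2: issue MUL r1<-Mul2 | r0:Mul1,r1:Mul2,r2:9,r3:8,r4:1
c3: issue ADD r3<-Add1 | r0:Mul1,r1:Mul2,r2:9,r3:Add1,r4:1
c4: issue SUB r4<-Add2 | r0:Mul1,r1:Mul2,r2:9,r3:Add1,r4:Add2
c5: stall | r0:Mul1,r1:Mul2,r2:9,r3:Add1,r4:Add2
c6: CDB Add1=18; stall | r0:Mul1,r1:Mul2,r2:9,r3:18,r4:Add2
c7: CDB Mul1=7; issue MUL r1<-Mul1 | r0:7,r1:Mul1,r2:9,r3:18,r4:Add2
c8: CDB Mul2=9; issue SUB r4<-Add1 | r0:7,r1:Mul1,r2:9,r3:18,r4:Add1
c9: issue MUL r0<-Mul2 | r0:Mul2,r1:Mul1,r2:9,r3:18,r4:Add1
c10: CDB Add2=-2 | r0:Mul2,r1:Mul1,r2:9,r3:18,r4:Add1
c11: - | r0:Mul2,r1:Mul1,r2:9,r3:18,r4:Add1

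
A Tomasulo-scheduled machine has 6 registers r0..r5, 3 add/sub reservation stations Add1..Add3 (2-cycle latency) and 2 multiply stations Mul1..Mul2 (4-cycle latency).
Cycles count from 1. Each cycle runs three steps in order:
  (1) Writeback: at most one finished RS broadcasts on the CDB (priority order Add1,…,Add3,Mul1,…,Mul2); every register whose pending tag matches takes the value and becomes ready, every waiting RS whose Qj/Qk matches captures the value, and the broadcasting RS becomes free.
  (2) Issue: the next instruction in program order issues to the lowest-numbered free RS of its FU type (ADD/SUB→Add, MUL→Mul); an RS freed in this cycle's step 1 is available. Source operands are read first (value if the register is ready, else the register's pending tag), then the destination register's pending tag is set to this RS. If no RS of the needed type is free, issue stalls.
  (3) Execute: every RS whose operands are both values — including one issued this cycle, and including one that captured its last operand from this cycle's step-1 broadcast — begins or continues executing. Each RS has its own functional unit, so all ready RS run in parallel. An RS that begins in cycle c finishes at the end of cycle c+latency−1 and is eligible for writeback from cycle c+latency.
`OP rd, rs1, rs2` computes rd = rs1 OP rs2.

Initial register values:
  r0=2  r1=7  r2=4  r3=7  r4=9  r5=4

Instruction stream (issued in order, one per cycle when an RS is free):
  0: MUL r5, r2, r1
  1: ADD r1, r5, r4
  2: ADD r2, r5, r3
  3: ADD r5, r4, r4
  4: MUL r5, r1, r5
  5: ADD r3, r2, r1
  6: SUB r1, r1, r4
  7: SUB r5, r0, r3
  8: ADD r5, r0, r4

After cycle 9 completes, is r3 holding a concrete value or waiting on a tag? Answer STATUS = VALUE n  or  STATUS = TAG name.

STATUS = TAG Add3

cycle 1: issue MUL r5<-Mul1 // r0:2,r1:7,r2:4,r3:7,r4:9,r5:Mul1
cycle 2: issue ADD r1<-Add1 // r0:2,r1:Add1,r2:4,r3:7,r4:9,r5:Mul1
cycle 3: issue ADD r2<-Add2 // r0:2,r1:Add1,r2:Add2,r3:7,r4:9,r5:Mul1
cycle 4: issue ADD r5<-Add3 // r0:2,r1:Add1,r2:Add2,r3:7,r4:9,r5:Add3
cycle 5: CDB Mul1=28; issue MUL r5<-Mul1 // r0:2,r1:Add1,r2:Add2,r3:7,r4:9,r5:Mul1
cycle 6: CDB Add3=18; issue ADD r3<-Add3 // r0:2,r1:Add1,r2:Add2,r3:Add3,r4:9,r5:Mul1
cycle 7: CDB Add1=37; issue SUB r1<-Add1 // r0:2,r1:Add1,r2:Add2,r3:Add3,r4:9,r5:Mul1
cycle 8: CDB Add2=35; issue SUB r5<-Add2 // r0:2,r1:Add1,r2:35,r3:Add3,r4:9,r5:Add2
cycle 9: CDB Add1=28; issue ADD r5<-Add1 // r0:2,r1:28,r2:35,r3:Add3,r4:9,r5:Add1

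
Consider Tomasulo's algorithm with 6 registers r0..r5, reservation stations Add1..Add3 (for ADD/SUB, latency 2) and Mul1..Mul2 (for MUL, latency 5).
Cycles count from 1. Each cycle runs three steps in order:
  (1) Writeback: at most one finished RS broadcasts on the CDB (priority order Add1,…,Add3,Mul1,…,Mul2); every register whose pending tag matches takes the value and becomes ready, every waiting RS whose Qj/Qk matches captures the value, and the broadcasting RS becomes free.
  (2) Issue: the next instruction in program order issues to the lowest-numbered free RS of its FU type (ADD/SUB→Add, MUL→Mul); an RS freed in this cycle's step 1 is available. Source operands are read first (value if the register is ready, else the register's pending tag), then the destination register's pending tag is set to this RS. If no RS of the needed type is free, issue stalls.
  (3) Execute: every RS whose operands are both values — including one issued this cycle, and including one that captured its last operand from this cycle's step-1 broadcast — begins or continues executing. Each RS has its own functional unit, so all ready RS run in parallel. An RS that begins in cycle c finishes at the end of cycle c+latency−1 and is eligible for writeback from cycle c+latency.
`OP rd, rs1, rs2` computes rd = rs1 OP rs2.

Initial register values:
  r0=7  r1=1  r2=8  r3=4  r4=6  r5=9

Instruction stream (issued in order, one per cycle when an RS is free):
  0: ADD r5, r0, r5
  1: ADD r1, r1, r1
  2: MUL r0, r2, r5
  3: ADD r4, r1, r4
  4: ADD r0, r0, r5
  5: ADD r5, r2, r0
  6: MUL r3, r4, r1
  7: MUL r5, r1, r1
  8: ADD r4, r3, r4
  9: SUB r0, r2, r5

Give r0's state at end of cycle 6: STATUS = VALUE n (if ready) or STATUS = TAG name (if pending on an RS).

c1: issue ADD r5<-Add1 | r0:7,r1:1,r2:8,r3:4,r4:6,r5:Add1
c2: issue ADD r1<-Add2 | r0:7,r1:Add2,r2:8,r3:4,r4:6,r5:Add1
c3: CDB Add1=16; issue MUL r0<-Mul1 | r0:Mul1,r1:Add2,r2:8,r3:4,r4:6,r5:16
c4: CDB Add2=2; issue ADD r4<-Add1 | r0:Mul1,r1:2,r2:8,r3:4,r4:Add1,r5:16
c5: issue ADD r0<-Add2 | r0:Add2,r1:2,r2:8,r3:4,r4:Add1,r5:16
c6: CDB Add1=8; issue ADD r5<-Add1 | r0:Add2,r1:2,r2:8,r3:4,r4:8,r5:Add1

STATUS = TAG Add2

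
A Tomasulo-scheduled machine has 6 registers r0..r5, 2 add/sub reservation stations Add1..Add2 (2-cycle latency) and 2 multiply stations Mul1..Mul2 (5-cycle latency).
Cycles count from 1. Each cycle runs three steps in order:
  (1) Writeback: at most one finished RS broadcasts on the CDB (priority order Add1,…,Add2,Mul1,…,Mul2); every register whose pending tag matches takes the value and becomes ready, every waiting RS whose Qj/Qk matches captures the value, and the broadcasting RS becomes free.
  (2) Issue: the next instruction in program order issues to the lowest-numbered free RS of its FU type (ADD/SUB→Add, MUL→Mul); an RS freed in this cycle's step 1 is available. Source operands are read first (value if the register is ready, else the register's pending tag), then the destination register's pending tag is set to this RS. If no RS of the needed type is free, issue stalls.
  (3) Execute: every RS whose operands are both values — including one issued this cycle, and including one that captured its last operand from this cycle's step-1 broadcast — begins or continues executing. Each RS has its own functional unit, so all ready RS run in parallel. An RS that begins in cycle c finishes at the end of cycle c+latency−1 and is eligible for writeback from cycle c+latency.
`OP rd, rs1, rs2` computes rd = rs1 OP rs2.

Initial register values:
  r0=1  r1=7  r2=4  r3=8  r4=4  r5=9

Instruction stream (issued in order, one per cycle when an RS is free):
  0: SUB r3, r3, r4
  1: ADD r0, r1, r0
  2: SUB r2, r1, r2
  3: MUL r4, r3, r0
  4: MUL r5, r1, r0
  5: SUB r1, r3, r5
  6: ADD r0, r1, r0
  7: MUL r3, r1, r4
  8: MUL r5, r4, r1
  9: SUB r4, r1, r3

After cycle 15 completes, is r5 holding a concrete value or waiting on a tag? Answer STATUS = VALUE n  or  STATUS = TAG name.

STATUS = TAG Mul2

  c1: issue SUB r3<-Add1  regs: r0:1,r1:7,r2:4,r3:Add1,r4:4,r5:9
  c2: issue ADD r0<-Add2  regs: r0:Add2,r1:7,r2:4,r3:Add1,r4:4,r5:9
  c3: CDB Add1=4; issue SUB r2<-Add1  regs: r0:Add2,r1:7,r2:Add1,r3:4,r4:4,r5:9
  c4: CDB Add2=8; issue MUL r4<-Mul1  regs: r0:8,r1:7,r2:Add1,r3:4,r4:Mul1,r5:9
  c5: CDB Add1=3; issue MUL r5<-Mul2  regs: r0:8,r1:7,r2:3,r3:4,r4:Mul1,r5:Mul2
  c6: issue SUB r1<-Add1  regs: r0:8,r1:Add1,r2:3,r3:4,r4:Mul1,r5:Mul2
  c7: issue ADD r0<-Add2  regs: r0:Add2,r1:Add1,r2:3,r3:4,r4:Mul1,r5:Mul2
  c8: stall  regs: r0:Add2,r1:Add1,r2:3,r3:4,r4:Mul1,r5:Mul2
  c9: CDB Mul1=32; issue MUL r3<-Mul1  regs: r0:Add2,r1:Add1,r2:3,r3:Mul1,r4:32,r5:Mul2
  c10: CDB Mul2=56; issue MUL r5<-Mul2  regs: r0:Add2,r1:Add1,r2:3,r3:Mul1,r4:32,r5:Mul2
  c11: stall  regs: r0:Add2,r1:Add1,r2:3,r3:Mul1,r4:32,r5:Mul2
  c12: CDB Add1=-52; issue SUB r4<-Add1  regs: r0:Add2,r1:-52,r2:3,r3:Mul1,r4:Add1,r5:Mul2
  c13: -  regs: r0:Add2,r1:-52,r2:3,r3:Mul1,r4:Add1,r5:Mul2
  c14: CDB Add2=-44  regs: r0:-44,r1:-52,r2:3,r3:Mul1,r4:Add1,r5:Mul2
  c15: -  regs: r0:-44,r1:-52,r2:3,r3:Mul1,r4:Add1,r5:Mul2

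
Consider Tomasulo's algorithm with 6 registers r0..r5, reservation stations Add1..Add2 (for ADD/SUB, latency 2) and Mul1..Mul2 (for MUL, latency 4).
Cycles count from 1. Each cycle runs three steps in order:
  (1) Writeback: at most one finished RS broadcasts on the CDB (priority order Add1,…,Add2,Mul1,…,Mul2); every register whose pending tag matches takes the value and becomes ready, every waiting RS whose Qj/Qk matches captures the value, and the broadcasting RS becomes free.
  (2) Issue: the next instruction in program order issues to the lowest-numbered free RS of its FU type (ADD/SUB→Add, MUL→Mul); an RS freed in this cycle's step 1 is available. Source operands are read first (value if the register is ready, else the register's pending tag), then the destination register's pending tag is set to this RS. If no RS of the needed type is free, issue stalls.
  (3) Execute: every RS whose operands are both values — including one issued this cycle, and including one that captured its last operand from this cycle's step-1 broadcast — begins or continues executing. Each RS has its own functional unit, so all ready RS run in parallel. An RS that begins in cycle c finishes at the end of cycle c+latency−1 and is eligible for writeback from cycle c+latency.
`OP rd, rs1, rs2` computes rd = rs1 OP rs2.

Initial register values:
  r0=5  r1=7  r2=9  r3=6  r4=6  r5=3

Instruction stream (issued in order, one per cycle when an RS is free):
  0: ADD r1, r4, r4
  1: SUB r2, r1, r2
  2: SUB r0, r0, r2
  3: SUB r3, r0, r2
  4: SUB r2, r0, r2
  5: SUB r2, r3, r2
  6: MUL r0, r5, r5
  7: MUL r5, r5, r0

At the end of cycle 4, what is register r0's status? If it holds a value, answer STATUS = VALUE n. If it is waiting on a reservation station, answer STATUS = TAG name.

STATUS = TAG Add1

cycle 1: issue ADD r1<-Add1 // r0:5,r1:Add1,r2:9,r3:6,r4:6,r5:3
cycle 2: issue SUB r2<-Add2 // r0:5,r1:Add1,r2:Add2,r3:6,r4:6,r5:3
cycle 3: CDB Add1=12; issue SUB r0<-Add1 // r0:Add1,r1:12,r2:Add2,r3:6,r4:6,r5:3
cycle 4: stall // r0:Add1,r1:12,r2:Add2,r3:6,r4:6,r5:3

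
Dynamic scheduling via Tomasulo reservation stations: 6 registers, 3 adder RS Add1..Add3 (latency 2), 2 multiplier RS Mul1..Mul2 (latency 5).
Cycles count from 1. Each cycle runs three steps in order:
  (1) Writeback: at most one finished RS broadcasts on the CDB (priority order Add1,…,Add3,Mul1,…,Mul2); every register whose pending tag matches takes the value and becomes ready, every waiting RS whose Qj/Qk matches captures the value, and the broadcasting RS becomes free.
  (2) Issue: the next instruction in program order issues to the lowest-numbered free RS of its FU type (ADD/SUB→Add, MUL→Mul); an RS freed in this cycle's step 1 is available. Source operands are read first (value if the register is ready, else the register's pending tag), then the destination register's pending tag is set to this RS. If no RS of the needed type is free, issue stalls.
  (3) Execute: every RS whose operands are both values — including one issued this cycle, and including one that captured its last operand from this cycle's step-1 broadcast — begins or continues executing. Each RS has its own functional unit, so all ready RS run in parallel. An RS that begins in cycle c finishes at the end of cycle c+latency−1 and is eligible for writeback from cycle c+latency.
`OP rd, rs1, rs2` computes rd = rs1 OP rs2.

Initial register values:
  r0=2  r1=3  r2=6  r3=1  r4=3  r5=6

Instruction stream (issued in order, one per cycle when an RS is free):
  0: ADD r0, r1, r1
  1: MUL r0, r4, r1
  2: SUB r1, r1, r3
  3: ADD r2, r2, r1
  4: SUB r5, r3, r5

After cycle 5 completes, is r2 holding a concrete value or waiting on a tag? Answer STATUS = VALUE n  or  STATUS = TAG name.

c1: issue ADD r0<-Add1 | r0:Add1,r1:3,r2:6,r3:1,r4:3,r5:6
c2: issue MUL r0<-Mul1 | r0:Mul1,r1:3,r2:6,r3:1,r4:3,r5:6
c3: CDB Add1=6; issue SUB r1<-Add1 | r0:Mul1,r1:Add1,r2:6,r3:1,r4:3,r5:6
c4: issue ADD r2<-Add2 | r0:Mul1,r1:Add1,r2:Add2,r3:1,r4:3,r5:6
c5: CDB Add1=2; issue SUB r5<-Add1 | r0:Mul1,r1:2,r2:Add2,r3:1,r4:3,r5:Add1

STATUS = TAG Add2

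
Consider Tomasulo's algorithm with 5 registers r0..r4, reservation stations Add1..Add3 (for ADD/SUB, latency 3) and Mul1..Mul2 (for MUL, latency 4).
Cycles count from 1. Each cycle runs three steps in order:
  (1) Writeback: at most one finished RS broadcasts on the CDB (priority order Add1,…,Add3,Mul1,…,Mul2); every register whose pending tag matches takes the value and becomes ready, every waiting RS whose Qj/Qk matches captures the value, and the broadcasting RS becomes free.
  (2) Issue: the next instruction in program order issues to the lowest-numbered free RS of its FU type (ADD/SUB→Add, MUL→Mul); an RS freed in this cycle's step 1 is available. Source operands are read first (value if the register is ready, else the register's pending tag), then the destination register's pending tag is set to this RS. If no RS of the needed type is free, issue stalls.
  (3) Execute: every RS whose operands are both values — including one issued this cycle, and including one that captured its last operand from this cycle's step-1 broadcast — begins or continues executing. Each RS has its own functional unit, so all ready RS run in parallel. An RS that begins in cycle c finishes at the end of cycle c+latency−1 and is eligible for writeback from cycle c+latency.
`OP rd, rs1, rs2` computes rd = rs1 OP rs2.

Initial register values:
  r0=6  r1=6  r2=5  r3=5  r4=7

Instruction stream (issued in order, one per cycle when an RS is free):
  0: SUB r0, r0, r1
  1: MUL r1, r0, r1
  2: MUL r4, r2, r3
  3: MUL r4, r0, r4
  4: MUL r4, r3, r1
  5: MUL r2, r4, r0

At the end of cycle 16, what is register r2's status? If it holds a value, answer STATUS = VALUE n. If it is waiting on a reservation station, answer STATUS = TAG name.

STATUS = VALUE 0

c1: issue SUB r0<-Add1 | r0:Add1,r1:6,r2:5,r3:5,r4:7
c2: issue MUL r1<-Mul1 | r0:Add1,r1:Mul1,r2:5,r3:5,r4:7
c3: issue MUL r4<-Mul2 | r0:Add1,r1:Mul1,r2:5,r3:5,r4:Mul2
c4: CDB Add1=0; stall | r0:0,r1:Mul1,r2:5,r3:5,r4:Mul2
c5: stall | r0:0,r1:Mul1,r2:5,r3:5,r4:Mul2
c6: stall | r0:0,r1:Mul1,r2:5,r3:5,r4:Mul2
c7: CDB Mul2=25; issue MUL r4<-Mul2 | r0:0,r1:Mul1,r2:5,r3:5,r4:Mul2
c8: CDB Mul1=0; issue MUL r4<-Mul1 | r0:0,r1:0,r2:5,r3:5,r4:Mul1
c9: stall | r0:0,r1:0,r2:5,r3:5,r4:Mul1
c10: stall | r0:0,r1:0,r2:5,r3:5,r4:Mul1
c11: CDB Mul2=0; issue MUL r2<-Mul2 | r0:0,r1:0,r2:Mul2,r3:5,r4:Mul1
c12: CDB Mul1=0 | r0:0,r1:0,r2:Mul2,r3:5,r4:0
c13: - | r0:0,r1:0,r2:Mul2,r3:5,r4:0
c14: - | r0:0,r1:0,r2:Mul2,r3:5,r4:0
c15: - | r0:0,r1:0,r2:Mul2,r3:5,r4:0
c16: CDB Mul2=0 | r0:0,r1:0,r2:0,r3:5,r4:0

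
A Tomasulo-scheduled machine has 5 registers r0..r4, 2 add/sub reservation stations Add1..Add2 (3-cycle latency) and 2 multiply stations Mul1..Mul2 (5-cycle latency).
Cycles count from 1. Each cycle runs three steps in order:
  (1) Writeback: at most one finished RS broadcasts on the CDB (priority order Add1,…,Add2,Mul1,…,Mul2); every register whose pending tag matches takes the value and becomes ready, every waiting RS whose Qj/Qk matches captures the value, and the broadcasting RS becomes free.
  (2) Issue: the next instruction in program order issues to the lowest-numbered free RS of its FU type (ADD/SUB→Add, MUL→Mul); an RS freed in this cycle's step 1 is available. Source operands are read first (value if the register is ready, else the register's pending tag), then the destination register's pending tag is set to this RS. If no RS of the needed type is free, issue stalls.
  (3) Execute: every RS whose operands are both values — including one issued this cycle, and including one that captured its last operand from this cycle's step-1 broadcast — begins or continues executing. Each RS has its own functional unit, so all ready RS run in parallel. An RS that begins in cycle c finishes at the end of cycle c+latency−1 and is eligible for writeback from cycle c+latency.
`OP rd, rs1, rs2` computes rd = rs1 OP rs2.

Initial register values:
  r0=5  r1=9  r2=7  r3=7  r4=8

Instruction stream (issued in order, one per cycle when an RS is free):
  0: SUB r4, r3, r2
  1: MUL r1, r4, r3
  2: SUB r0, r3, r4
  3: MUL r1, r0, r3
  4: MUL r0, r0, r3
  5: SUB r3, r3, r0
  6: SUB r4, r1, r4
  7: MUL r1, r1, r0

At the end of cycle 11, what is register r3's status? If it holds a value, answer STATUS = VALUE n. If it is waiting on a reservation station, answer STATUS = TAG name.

STATUS = TAG Add1

  c1: issue SUB r4<-Add1  regs: r0:5,r1:9,r2:7,r3:7,r4:Add1
  c2: issue MUL r1<-Mul1  regs: r0:5,r1:Mul1,r2:7,r3:7,r4:Add1
  c3: issue SUB r0<-Add2  regs: r0:Add2,r1:Mul1,r2:7,r3:7,r4:Add1
  c4: CDB Add1=0; issue MUL r1<-Mul2  regs: r0:Add2,r1:Mul2,r2:7,r3:7,r4:0
  c5: stall  regs: r0:Add2,r1:Mul2,r2:7,r3:7,r4:0
  c6: stall  regs: r0:Add2,r1:Mul2,r2:7,r3:7,r4:0
  c7: CDB Add2=7; stall  regs: r0:7,r1:Mul2,r2:7,r3:7,r4:0
  c8: stall  regs: r0:7,r1:Mul2,r2:7,r3:7,r4:0
  c9: CDB Mul1=0; issue MUL r0<-Mul1  regs: r0:Mul1,r1:Mul2,r2:7,r3:7,r4:0
  c10: issue SUB r3<-Add1  regs: r0:Mul1,r1:Mul2,r2:7,r3:Add1,r4:0
  c11: issue SUB r4<-Add2  regs: r0:Mul1,r1:Mul2,r2:7,r3:Add1,r4:Add2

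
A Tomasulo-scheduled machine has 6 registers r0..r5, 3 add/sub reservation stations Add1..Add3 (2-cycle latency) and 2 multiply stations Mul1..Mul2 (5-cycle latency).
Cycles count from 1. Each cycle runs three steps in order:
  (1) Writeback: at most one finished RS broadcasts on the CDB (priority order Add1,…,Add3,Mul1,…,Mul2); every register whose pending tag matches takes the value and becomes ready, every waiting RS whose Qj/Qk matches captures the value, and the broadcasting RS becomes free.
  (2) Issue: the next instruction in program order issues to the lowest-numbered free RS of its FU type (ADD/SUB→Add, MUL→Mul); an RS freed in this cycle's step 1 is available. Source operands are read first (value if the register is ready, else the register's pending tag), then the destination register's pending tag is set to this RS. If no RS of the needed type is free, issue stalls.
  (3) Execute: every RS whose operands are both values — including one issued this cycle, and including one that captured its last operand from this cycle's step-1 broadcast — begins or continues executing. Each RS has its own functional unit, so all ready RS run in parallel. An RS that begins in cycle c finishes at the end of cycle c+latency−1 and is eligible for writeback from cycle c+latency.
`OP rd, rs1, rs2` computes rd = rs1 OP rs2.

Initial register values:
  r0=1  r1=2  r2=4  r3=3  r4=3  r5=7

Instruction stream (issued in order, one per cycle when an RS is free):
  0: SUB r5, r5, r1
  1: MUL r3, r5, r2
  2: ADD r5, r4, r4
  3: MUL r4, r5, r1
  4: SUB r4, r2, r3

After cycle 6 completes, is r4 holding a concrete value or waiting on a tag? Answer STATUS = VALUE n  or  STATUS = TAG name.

STATUS = TAG Add1

cycle 1: issue SUB r5<-Add1 // r0:1,r1:2,r2:4,r3:3,r4:3,r5:Add1
cycle 2: issue MUL r3<-Mul1 // r0:1,r1:2,r2:4,r3:Mul1,r4:3,r5:Add1
cycle 3: CDB Add1=5; issue ADD r5<-Add1 // r0:1,r1:2,r2:4,r3:Mul1,r4:3,r5:Add1
cycle 4: issue MUL r4<-Mul2 // r0:1,r1:2,r2:4,r3:Mul1,r4:Mul2,r5:Add1
cycle 5: CDB Add1=6; issue SUB r4<-Add1 // r0:1,r1:2,r2:4,r3:Mul1,r4:Add1,r5:6
cycle 6: - // r0:1,r1:2,r2:4,r3:Mul1,r4:Add1,r5:6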